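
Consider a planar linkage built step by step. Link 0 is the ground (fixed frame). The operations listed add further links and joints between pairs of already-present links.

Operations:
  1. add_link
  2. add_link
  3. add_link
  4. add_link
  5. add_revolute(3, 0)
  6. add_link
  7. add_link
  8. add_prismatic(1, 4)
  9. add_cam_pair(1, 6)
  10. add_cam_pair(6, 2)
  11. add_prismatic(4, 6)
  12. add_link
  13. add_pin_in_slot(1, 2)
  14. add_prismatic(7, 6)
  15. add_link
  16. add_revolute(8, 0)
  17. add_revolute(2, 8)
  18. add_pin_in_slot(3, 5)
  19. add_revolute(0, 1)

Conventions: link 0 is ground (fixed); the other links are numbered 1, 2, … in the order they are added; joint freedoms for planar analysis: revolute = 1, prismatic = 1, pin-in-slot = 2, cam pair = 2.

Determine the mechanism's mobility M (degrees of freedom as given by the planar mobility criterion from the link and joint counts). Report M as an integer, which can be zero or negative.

ground; <1,0,0>
#1 <2,0,0>
#2 <3,0,0>
#3 <4,0,0>
#4 <5,0,0>
R:3↔0 J1 <5,1,0>
#5 <6,1,0>
#6 <7,1,0>
P:1↔4 J1 <7,2,0>
C:1↔6 J2 <7,2,1>
C:6↔2 J2 <7,2,2>
P:4↔6 J1 <7,3,2>
#7 <8,3,2>
PS:1↔2 J2 <8,3,3>
P:7↔6 J1 <8,4,3>
#8 <9,4,3>
R:8↔0 J1 <9,5,3>
R:2↔8 J1 <9,6,3>
PS:3↔5 J2 <9,6,4>
R:0↔1 J1 <9,7,4>
3×8 − 2×7 − 1×4 = 6

M = 6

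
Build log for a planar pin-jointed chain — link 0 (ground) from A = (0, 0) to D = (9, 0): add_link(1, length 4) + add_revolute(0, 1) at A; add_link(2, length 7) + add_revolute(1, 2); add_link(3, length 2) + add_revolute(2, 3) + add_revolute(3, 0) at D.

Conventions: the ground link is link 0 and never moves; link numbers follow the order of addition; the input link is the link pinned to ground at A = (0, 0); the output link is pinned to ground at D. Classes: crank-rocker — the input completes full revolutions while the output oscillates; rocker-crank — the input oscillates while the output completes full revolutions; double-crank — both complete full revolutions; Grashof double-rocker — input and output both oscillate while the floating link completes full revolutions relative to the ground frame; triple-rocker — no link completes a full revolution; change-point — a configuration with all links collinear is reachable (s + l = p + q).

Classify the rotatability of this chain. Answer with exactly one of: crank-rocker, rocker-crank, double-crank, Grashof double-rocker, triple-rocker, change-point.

lengths: ground=9, input=4, coupler=7, output=2
sorted: s=2 (shortest), l=9 (longest), p+q=11
s + l = 11 vs p + q = 11
s + l = p + q → change-point (collinear configuration reachable)

change-point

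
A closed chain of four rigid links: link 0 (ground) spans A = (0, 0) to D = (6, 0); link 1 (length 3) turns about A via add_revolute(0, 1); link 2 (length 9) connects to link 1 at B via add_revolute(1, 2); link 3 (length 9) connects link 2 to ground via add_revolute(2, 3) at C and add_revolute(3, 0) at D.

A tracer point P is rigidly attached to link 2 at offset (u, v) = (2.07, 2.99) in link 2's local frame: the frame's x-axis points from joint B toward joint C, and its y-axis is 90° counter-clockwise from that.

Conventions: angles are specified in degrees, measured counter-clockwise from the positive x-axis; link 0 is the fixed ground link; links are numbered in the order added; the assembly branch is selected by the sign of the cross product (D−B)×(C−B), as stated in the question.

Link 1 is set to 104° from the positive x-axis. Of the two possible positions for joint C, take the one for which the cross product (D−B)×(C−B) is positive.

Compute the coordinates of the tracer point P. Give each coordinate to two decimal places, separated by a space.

A=(0,0), D=(6.00,0)
B = A + 3.00·(cos104°, sin104°) = (-0.7258, 2.9109)
|BD| = 7.3287
circle(B,9.00) ∩ circle(D,9.00): a=3.6643, h=8.2203
  candidates: C₊=(5.9021,8.9995) cross=60.243; C₋=(-0.6279,-6.0886) cross=-60.243
  branch + wants cross > 0 → take C=(5.9021,8.9995) (cross=60.243)
ex = (C−B)/|BC| = (0.7364,0.6765); ey = (-0.6765,0.7364)
P = B + 2.07·ex + 2.99·ey = (-1.2241,6.5132)

-1.22 6.51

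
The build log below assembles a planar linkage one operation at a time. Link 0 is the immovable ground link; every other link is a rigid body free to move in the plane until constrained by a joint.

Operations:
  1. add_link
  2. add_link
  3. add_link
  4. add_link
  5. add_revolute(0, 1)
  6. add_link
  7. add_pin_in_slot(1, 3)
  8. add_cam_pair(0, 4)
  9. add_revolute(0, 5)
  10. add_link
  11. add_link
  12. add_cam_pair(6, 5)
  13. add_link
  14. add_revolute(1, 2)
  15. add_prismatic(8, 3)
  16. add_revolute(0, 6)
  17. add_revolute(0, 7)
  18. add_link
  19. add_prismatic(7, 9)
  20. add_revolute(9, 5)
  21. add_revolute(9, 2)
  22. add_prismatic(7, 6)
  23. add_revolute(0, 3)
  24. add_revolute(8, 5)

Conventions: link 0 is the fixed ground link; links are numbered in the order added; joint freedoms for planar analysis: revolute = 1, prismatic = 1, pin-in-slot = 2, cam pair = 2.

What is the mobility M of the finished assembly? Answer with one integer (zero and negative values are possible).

link 0 = ground. State L|J1|J2 = 1|0|0
+link1  2|0|0
+link2  3|0|0
+link3  4|0|0
+link4  5|0|0
R(0,1) f=1→J1  5|1|0
+link5  6|1|0
PS(1,3) f=2→J2  6|1|1
C(0,4) f=2→J2  6|1|2
R(0,5) f=1→J1  6|2|2
+link6  7|2|2
+link7  8|2|2
C(6,5) f=2→J2  8|2|3
+link8  9|2|3
R(1,2) f=1→J1  9|3|3
P(8,3) f=1→J1  9|4|3
R(0,6) f=1→J1  9|5|3
R(0,7) f=1→J1  9|6|3
+link9  10|6|3
P(7,9) f=1→J1  10|7|3
R(9,5) f=1→J1  10|8|3
R(9,2) f=1→J1  10|9|3
P(7,6) f=1→J1  10|10|3
R(0,3) f=1→J1  10|11|3
R(8,5) f=1→J1  10|12|3
M = 3(10−1)−2·12−3 = 27−24−3 = 0

M = 0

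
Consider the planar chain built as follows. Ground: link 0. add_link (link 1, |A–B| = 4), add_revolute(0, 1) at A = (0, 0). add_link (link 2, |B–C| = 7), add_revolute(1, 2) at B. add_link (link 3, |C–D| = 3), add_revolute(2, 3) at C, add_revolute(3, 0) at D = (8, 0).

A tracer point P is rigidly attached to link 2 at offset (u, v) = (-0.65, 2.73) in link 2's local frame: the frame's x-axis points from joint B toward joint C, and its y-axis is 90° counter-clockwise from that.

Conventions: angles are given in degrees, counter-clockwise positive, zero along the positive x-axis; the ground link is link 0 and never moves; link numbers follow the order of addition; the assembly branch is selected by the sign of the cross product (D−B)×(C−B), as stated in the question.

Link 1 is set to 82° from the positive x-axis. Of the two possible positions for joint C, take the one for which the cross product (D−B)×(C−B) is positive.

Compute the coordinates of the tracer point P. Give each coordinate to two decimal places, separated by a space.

A=(0,0), D=(8.00,0)
B = A + 4.00·(cos82°, sin82°) = (0.5567, 3.9611)
|BD| = 8.4317
circle(B,7.00) ∩ circle(D,3.00): a=6.5878, h=2.3665
  candidates: C₊=(7.4841,2.9553) cross=19.954; C₋=(5.2606,-1.2229) cross=-19.954
  branch + wants cross > 0 → take C=(7.4841,2.9553) (cross=19.954)
ex = (C−B)/|BC| = (0.9896,-0.1437); ey = (0.1437,0.9896)
P = B + -0.65·ex + 2.73·ey = (0.3057,6.7561)

0.31 6.76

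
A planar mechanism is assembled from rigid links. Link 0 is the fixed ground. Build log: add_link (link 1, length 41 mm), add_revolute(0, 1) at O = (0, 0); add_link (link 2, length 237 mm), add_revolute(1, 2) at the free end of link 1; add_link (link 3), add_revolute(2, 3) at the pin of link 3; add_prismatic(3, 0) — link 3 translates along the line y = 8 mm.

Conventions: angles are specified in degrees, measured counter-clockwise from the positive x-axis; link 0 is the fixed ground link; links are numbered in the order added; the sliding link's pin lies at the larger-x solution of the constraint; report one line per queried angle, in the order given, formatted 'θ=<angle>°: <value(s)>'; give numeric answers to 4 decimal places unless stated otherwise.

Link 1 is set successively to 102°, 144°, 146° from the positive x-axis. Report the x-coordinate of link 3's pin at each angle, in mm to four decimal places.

geometry: r = 41 mm, L = 237 mm, e = 8 mm
θ=102°: crank pin P = (r cos θ, r sin θ) = (-8.524379, 40.104052)
θ=102°: h = r sin θ − e = 40.104052 − 8 = 32.104052
θ=102°: x = r cos θ + √(L² − h²) = -8.524379 + 234.815523 = 226.291144
θ=144°: crank pin P = (r cos θ, r sin θ) = (-33.169697, 24.099195)
θ=144°: h = r sin θ − e = 24.099195 − 8 = 16.099195
θ=144°: x = r cos θ + √(L² − h²) = -33.169697 + 236.452566 = 203.282869
θ=146°: crank pin P = (r cos θ, r sin θ) = (-33.990540, 22.926909)
θ=146°: h = r sin θ − e = 22.926909 − 8 = 14.926909
θ=146°: x = r cos θ + √(L² − h²) = -33.990540 + 236.529464 = 202.538924

θ=102°: 226.2911
θ=144°: 203.2829
θ=146°: 202.5389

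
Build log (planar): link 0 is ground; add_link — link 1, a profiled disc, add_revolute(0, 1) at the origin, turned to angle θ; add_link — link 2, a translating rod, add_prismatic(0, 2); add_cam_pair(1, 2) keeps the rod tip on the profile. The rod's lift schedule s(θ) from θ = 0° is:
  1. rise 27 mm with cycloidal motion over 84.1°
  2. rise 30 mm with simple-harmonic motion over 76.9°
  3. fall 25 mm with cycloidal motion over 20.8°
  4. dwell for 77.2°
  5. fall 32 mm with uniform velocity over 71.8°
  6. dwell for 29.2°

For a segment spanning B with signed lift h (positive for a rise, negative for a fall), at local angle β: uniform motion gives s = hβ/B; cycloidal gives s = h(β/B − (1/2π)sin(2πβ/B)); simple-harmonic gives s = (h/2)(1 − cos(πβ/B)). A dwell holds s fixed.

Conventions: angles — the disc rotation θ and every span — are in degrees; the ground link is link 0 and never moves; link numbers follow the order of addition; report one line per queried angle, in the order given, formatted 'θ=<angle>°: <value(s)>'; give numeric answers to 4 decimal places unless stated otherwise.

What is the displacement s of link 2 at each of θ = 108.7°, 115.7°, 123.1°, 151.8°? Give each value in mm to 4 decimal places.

seg 1 [0°–84.1°] cycloidal, h=27: full span → s += 27 → s = 27.0000
seg 2 [84.1°–161°] simple-harmonic, h=30: θ=108.7° here. β=24.6, B=76.9. 30/2·(1 − cos(π·0.3199)) = 6.9585 → s = 33.9585
seg 2 [84.1°–161°] simple-harmonic, h=30: θ=115.7° here. β=31.6, B=76.9. 30/2·(1 − cos(π·0.4109)) = 10.8569 → s = 37.8569
seg 2 [84.1°–161°] simple-harmonic, h=30: θ=123.1° here. β=39, B=76.9. 30/2·(1 − cos(π·0.5072)) = 15.3370 → s = 42.3370
seg 2 [84.1°–161°] simple-harmonic, h=30: θ=151.8° here. β=67.7, B=76.9. 30/2·(1 − cos(π·0.8804)) = 28.9530 → s = 55.9530

θ=108.7°: 33.9585
θ=115.7°: 37.8569
θ=123.1°: 42.3370
θ=151.8°: 55.9530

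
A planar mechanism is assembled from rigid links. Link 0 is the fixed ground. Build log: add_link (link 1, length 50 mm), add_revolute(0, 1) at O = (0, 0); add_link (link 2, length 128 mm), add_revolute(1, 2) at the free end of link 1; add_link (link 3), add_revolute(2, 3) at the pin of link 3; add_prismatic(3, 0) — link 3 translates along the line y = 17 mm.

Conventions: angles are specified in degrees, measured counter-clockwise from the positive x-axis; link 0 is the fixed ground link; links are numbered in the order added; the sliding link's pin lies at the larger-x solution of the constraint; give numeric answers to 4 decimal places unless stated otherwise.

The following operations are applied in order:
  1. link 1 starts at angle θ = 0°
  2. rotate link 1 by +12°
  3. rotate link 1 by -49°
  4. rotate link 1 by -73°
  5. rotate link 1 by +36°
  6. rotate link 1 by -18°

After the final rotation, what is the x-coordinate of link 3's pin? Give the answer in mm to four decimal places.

geometry: r = 50 mm, L = 128 mm, e = 17 mm; θ starts at 0°
rotate link 1 by +12°: θ ← 0° +12° = 12°
rotate link 1 by -49°: θ ← 12° -49° = -37°
rotate link 1 by -73°: θ ← -37° -73° = -110°
rotate link 1 by +36°: θ ← -110° +36° = -74°
rotate link 1 by -18°: θ ← -74° -18° = -92°
crank pin P = (r cos θ, r sin θ) = (-1.744975, -49.969541)
h = r sin θ − e = -49.969541 − 17 = -66.969541
x = r cos θ + √(L² − h²) = -1.744975 + 109.082907 = 107.337932

107.3379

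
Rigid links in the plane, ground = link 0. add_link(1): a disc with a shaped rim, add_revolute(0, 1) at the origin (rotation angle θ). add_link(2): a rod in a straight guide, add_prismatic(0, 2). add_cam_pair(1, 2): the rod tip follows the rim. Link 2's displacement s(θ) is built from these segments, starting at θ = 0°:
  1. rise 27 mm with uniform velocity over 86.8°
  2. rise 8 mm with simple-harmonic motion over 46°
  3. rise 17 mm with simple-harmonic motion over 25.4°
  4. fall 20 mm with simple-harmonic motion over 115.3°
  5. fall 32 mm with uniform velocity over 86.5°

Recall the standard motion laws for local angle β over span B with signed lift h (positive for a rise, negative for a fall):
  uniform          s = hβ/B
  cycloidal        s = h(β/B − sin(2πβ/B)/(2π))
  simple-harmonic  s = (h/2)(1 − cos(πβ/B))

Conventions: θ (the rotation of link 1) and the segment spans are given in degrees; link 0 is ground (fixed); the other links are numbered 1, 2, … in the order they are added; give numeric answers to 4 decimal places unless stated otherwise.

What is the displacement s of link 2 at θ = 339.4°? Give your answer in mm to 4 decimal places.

segment 1 (0° to 86.8°, uniform, h = 27) is passed completely: s = 0.0000 + (27) = 27.0000
segment 2 (86.8° to 132.8°, simple-harmonic, h = 8) is passed completely: s = 27.0000 + (8) = 35.0000
segment 3 (132.8° to 158.2°, simple-harmonic, h = 17) is passed completely: s = 35.0000 + (17) = 52.0000
segment 4 (158.2° to 273.5°, simple-harmonic, h = -20) is passed completely: s = 52.0000 + (-20) = 32.0000
θ = 339.4° falls in segment 5 (273.5° to 360°, uniform, h = -32): β = 339.4 − 273.5 = 65.9°, B = 86.5°; Δs = -32·65.9/86.5 = -24.3792; s = 32.0000 − 24.3792 = 7.6208

7.6208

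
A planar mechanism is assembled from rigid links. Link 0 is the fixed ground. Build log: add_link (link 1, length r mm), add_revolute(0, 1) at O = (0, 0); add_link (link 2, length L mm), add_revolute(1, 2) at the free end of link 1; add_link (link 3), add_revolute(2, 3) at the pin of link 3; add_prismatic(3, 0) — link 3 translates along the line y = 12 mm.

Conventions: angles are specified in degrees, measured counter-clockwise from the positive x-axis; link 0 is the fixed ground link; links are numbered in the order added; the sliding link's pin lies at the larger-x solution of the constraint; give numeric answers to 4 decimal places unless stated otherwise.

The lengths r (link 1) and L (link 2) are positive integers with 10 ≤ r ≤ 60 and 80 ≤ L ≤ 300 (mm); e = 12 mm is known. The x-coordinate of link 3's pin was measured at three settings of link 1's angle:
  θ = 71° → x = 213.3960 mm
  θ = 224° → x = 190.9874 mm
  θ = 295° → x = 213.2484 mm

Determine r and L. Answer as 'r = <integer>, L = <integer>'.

constraint per measurement: (x − r cos θ)² + (r sin θ − e)² = L²
subtracting the θ₁ and θ₂ equations cancels the r² and L² terms:
r = (x₁² − x₂²) / (2[(x₁cos θ₁ + e sin θ₁) − (x₂cos θ₂ + e sin θ₂)]) = 20.0000 → r = 20
L² = (x₁ − r cos θ₁)² + (r sin θ₁ − e)² = 42849.0062 → L = 207.0000 → L = 207
check at θ₃=295°: x = 213.2484 (printed 213.2484) ✓

r = 20, L = 207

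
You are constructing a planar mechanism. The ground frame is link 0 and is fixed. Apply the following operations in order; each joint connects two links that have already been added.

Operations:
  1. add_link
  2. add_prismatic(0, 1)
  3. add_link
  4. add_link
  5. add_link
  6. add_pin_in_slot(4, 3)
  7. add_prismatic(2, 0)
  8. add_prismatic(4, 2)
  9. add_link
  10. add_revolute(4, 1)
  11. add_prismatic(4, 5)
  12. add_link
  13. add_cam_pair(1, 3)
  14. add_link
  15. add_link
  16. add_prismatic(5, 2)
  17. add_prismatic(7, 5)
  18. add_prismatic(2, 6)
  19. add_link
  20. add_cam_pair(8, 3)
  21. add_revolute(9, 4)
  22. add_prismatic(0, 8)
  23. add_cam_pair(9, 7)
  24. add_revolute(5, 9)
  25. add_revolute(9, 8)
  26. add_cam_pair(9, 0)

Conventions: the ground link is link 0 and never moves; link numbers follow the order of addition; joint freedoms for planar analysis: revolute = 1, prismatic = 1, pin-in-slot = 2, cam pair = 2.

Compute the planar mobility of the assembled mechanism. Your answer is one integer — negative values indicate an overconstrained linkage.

(L,J1,J2)=(1,0,0); link0 fixed
link1: (2,0,0)
P 0-1 [J1]: (2,1,0)
link2: (3,1,0)
link3: (4,1,0)
link4: (5,1,0)
PS 4-3 [J2]: (5,1,1)
P 2-0 [J1]: (5,2,1)
P 4-2 [J1]: (5,3,1)
link5: (6,3,1)
R 4-1 [J1]: (6,4,1)
P 4-5 [J1]: (6,5,1)
link6: (7,5,1)
C 1-3 [J2]: (7,5,2)
link7: (8,5,2)
link8: (9,5,2)
P 5-2 [J1]: (9,6,2)
P 7-5 [J1]: (9,7,2)
P 2-6 [J1]: (9,8,2)
link9: (10,8,2)
C 8-3 [J2]: (10,8,3)
R 9-4 [J1]: (10,9,3)
P 0-8 [J1]: (10,10,3)
C 9-7 [J2]: (10,10,4)
R 5-9 [J1]: (10,11,4)
R 9-8 [J1]: (10,12,4)
C 9-0 [J2]: (10,12,5)
Grübler: 3·9 − 2·12 − 5 = -2

M = -2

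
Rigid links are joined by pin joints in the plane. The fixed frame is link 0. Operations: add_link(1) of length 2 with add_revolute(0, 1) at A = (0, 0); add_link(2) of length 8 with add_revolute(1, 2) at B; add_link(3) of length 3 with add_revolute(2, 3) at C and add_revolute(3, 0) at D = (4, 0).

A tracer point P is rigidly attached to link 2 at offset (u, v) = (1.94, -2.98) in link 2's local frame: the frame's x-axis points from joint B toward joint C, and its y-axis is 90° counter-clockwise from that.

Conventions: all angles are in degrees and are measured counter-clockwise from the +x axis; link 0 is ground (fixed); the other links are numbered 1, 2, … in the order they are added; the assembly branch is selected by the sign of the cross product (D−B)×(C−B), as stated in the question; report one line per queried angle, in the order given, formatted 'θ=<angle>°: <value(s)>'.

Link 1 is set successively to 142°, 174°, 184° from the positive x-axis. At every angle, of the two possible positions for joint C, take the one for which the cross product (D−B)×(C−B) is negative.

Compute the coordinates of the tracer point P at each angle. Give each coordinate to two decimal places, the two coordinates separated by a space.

A=(0,0), D=(4.00,0)
θ=142°: B = A + 2.00·(cos142°, sin142°) = (-1.5760, 1.2313)
θ=142°: |BD| = 5.7104
θ=142°: circle(B,8.00) ∩ circle(D,3.00): a=7.6710, h=2.2707
θ=142°:   candidates: C₊=(6.4041,1.7945) cross=12.966; C₋=(5.4249,-2.6400) cross=-12.966
θ=142°:   branch - wants cross < 0 → take C=(5.4249,-2.6400) (cross=-12.966)
θ=142°: ex = (C−B)/|BC| = (0.8751,-0.4839); ey = (0.4839,0.8751)
θ=142°: P = B + 1.94·ex + -2.98·ey = (-1.3204,-2.3153)
θ=174°: B = A + 2.00·(cos174°, sin174°) = (-1.9890, 0.2091)
θ=174°: |BD| = 5.9927
θ=174°: circle(B,8.00) ∩ circle(D,3.00): a=7.5853, h=2.5424
θ=174°:   candidates: C₊=(5.6803,2.4853) cross=15.236; C₋=(5.5029,-2.5964) cross=-15.236
θ=174°:   branch - wants cross < 0 → take C=(5.5029,-2.5964) (cross=-15.236)
θ=174°: ex = (C−B)/|BC| = (0.9365,-0.3507); ey = (0.3507,0.9365)
θ=174°: P = B + 1.94·ex + -2.98·ey = (-1.2173,-3.2620)
θ=184°: B = A + 2.00·(cos184°, sin184°) = (-1.9951, -0.1395)
θ=184°: |BD| = 5.9968
θ=184°: circle(B,8.00) ∩ circle(D,3.00): a=7.5842, h=2.5456
θ=184°:   candidates: C₊=(5.5278,2.5818) cross=15.265; C₋=(5.6462,-2.5080) cross=-15.265
θ=184°:   branch - wants cross < 0 → take C=(5.6462,-2.5080) (cross=-15.265)
θ=184°: ex = (C−B)/|BC| = (0.9552,-0.2961); ey = (0.2961,0.9552)
θ=184°: P = B + 1.94·ex + -2.98·ey = (-1.0243,-3.5603)

θ=142°: -1.32 -2.32
θ=174°: -1.22 -3.26
θ=184°: -1.02 -3.56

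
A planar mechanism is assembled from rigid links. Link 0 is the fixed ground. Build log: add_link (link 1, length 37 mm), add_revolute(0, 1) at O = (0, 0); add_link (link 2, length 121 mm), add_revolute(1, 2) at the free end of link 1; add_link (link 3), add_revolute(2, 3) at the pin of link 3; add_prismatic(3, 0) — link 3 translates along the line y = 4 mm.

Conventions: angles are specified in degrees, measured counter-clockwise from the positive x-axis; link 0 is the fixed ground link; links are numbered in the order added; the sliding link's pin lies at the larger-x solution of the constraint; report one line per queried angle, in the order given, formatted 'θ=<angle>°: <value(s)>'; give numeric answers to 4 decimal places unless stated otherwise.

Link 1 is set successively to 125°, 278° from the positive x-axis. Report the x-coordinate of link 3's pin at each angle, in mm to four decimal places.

geometry: r = 37 mm, L = 121 mm, e = 4 mm
θ=125°: crank pin P = (r cos θ, r sin θ) = (-21.222328, 30.308626)
θ=125°: h = r sin θ − e = 30.308626 − 4 = 26.308626
θ=125°: x = r cos θ + √(L² − h²) = -21.222328 + 118.105276 = 96.882948
θ=278°: crank pin P = (r cos θ, r sin θ) = (5.149405, -36.639919)
θ=278°: h = r sin θ − e = -36.639919 − 4 = -40.639919
θ=278°: x = r cos θ + √(L² − h²) = 5.149405 + 113.971036 = 119.120441

θ=125°: 96.8829
θ=278°: 119.1204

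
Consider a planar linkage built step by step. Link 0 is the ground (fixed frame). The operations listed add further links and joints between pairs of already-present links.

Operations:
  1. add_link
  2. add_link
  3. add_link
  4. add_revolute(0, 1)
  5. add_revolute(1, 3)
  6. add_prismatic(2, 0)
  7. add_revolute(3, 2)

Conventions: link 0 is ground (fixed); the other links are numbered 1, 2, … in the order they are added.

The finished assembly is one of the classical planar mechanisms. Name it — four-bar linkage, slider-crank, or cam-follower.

links: 4 (incl. ground); joints: 3 revolute, 1 prismatic, 0 higher (cam) pair, forming one closed loop
4 links, 3 revolutes + 1 prismatic in one loop → slider-crank

slider-crank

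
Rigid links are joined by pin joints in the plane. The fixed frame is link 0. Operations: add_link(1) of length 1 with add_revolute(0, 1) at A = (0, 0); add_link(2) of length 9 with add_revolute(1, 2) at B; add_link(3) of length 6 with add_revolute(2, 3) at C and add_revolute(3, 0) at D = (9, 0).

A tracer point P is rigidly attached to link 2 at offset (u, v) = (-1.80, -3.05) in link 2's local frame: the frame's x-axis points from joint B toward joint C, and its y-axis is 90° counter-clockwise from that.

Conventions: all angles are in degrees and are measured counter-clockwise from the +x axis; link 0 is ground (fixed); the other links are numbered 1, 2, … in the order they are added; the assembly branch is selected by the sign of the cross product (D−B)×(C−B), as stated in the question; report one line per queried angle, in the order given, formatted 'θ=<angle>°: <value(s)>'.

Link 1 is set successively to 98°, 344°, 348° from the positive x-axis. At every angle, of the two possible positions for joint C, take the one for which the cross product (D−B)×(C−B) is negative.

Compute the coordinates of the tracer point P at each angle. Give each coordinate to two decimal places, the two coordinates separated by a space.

A=(0,0), D=(9.00,0)
θ=98°: B = A + 1.00·(cos98°, sin98°) = (-0.1392, 0.9903)
θ=98°: |BD| = 9.1927
θ=98°: circle(B,9.00) ∩ circle(D,6.00): a=7.0439, h=5.6020
θ=98°:   candidates: C₊=(7.4672,5.8009) cross=51.498; C₋=(6.2603,-5.3380) cross=-51.498
θ=98°:   branch - wants cross < 0 → take C=(6.2603,-5.3380) (cross=-51.498)
θ=98°: ex = (C−B)/|BC| = (0.7111,-0.7031); ey = (0.7031,0.7111)
θ=98°: P = B + -1.80·ex + -3.05·ey = (-3.5636,0.0872)
θ=344°: B = A + 1.00·(cos344°, sin344°) = (0.9613, -0.2756)
θ=344°: |BD| = 8.0435
θ=344°: circle(B,9.00) ∩ circle(D,6.00): a=6.8190, h=5.8737
θ=344°:   candidates: C₊=(7.5750,5.8283) cross=47.245; C₋=(7.9776,-5.9122) cross=-47.245
θ=344°:   branch - wants cross < 0 → take C=(7.9776,-5.9122) (cross=-47.245)
θ=344°: ex = (C−B)/|BC| = (0.7796,-0.6263); ey = (0.6263,0.7796)
θ=344°: P = B + -1.80·ex + -3.05·ey = (-2.3522,-1.5261)
θ=348°: B = A + 1.00·(cos348°, sin348°) = (0.9781, -0.2079)
θ=348°: |BD| = 8.0245
θ=348°: circle(B,9.00) ∩ circle(D,6.00): a=6.8162, h=5.8771
θ=348°:   candidates: C₊=(7.6398,5.8438) cross=47.161; C₋=(7.9443,-5.9064) cross=-47.161
θ=348°:   branch - wants cross < 0 → take C=(7.9443,-5.9064) (cross=-47.161)
θ=348°: ex = (C−B)/|BC| = (0.7740,-0.6332); ey = (0.6332,0.7740)
θ=348°: P = B + -1.80·ex + -3.05·ey = (-2.3462,-1.4290)

θ=98°: -3.56 0.09
θ=344°: -2.35 -1.53
θ=348°: -2.35 -1.43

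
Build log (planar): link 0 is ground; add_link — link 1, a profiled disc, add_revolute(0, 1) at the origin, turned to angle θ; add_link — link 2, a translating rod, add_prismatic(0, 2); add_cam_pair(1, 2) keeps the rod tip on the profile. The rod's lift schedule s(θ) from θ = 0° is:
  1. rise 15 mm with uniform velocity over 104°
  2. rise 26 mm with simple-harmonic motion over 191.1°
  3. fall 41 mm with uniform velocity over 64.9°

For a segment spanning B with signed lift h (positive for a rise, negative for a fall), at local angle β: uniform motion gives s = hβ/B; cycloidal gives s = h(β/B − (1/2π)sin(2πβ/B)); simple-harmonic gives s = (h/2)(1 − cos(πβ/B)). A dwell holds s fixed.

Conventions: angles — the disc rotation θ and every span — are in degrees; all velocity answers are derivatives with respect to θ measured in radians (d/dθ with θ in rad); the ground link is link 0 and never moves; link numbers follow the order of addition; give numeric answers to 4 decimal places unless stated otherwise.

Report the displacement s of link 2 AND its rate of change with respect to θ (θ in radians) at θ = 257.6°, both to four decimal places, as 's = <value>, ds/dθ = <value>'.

seg 1 [0°–104°] uniform, h=15: full span → s += 15 → s = 15.0000
seg 2 [104°–295.1°] simple-harmonic, h=26: θ=257.6° here. β=153.6, B=191.1. 26/2·(1 − cos(π·0.8038)) = 23.6069 → s = 38.6069
velocity in seg [104°–295.1°] (simple-harmonic), θ in radians: β = 153.6° = 2.6808 rad, B = 191.1° = 3.3353 rad; ds/dθ = (πh/(2B)) sin(πβ/B) = (π·26/(2·3.3353)) sin(π·0.8038) = 7.079613 mm/rad

s = 38.6069, ds/dθ = 7.0796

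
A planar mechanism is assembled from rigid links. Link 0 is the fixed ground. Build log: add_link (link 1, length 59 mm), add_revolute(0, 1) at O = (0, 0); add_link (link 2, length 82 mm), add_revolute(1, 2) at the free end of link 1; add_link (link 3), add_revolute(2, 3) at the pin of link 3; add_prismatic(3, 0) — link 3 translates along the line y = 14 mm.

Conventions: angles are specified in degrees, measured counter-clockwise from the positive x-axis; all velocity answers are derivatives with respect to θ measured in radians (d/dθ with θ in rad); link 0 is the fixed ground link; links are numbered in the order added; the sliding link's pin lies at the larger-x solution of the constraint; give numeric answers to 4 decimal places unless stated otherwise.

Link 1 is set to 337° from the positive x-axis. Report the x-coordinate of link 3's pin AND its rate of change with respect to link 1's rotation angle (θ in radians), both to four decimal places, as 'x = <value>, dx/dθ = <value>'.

geometry: r = 59 mm, L = 82 mm, e = 14 mm
crank pin P = (r cos θ, r sin θ) = (54.309786, -23.053137)
h = r sin θ − e = -23.053137 − 14 = -37.053137
x = r cos θ + √(L² − h²) = 54.309786 + 73.150974 = 127.460761
dx/dθ = −r sin θ − h·r cos θ/√(L² − h²) (θ in radians; h = -37.053137) = 50.562653

x = 127.4608, dx/dθ = 50.5627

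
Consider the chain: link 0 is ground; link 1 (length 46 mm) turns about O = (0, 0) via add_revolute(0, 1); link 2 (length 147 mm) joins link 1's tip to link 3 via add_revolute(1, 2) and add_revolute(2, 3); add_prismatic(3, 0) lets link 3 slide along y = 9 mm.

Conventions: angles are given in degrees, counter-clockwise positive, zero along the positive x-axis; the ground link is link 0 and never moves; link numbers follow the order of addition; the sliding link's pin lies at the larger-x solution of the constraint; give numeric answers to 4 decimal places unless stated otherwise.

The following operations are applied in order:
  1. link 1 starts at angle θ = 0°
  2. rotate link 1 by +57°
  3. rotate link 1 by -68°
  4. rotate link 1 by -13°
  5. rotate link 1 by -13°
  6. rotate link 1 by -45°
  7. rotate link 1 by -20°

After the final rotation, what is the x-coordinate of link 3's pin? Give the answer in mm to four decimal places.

geometry: r = 46 mm, L = 147 mm, e = 9 mm; θ starts at 0°
rotate link 1 by +57°: θ ← 0° +57° = 57°
rotate link 1 by -68°: θ ← 57° -68° = -11°
rotate link 1 by -13°: θ ← -11° -13° = -24°
rotate link 1 by -13°: θ ← -24° -13° = -37°
rotate link 1 by -45°: θ ← -37° -45° = -82°
rotate link 1 by -20°: θ ← -82° -20° = -102°
crank pin P = (r cos θ, r sin θ) = (-9.563938, -44.994790)
h = r sin θ − e = -44.994790 − 9 = -53.994790
x = r cos θ + √(L² − h²) = -9.563938 + 136.724404 = 127.160466

127.1605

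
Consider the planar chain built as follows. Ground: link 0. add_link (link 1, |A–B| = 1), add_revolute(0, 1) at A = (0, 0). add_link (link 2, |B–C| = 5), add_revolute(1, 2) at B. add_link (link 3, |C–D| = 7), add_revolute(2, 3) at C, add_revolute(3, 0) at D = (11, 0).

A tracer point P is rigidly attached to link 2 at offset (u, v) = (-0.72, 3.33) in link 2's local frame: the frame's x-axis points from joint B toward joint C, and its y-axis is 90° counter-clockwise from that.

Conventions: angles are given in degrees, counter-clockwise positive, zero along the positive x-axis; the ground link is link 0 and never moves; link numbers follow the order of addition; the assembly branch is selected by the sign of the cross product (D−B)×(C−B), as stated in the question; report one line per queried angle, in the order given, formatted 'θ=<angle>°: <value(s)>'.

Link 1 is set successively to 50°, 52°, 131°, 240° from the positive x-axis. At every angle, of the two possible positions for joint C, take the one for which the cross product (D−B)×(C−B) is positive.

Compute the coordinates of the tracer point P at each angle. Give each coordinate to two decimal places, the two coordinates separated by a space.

A=(0,0), D=(11.00,0)
θ=50°: B = A + 1.00·(cos50°, sin50°) = (0.6428, 0.7660)
θ=50°: |BD| = 10.3855
θ=50°: circle(B,5.00) ∩ circle(D,7.00): a=4.0373, h=2.9496
θ=50°:   candidates: C₊=(4.8867,3.4098) cross=30.633; C₋=(4.4515,-2.4733) cross=-30.633
θ=50°:   branch + wants cross > 0 → take C=(4.8867,3.4098) (cross=30.633)
θ=50°: ex = (C−B)/|BC| = (0.8488,0.5288); ey = (-0.5288,0.8488)
θ=50°: P = B + -0.72·ex + 3.33·ey = (-1.7291,3.2118)
θ=52°: B = A + 1.00·(cos52°, sin52°) = (0.6157, 0.7880)
θ=52°: |BD| = 10.4142
θ=52°: circle(B,5.00) ∩ circle(D,7.00): a=4.0548, h=2.9255
θ=52°:   candidates: C₊=(4.8802,3.3983) cross=30.466; C₋=(4.4375,-2.4359) cross=-30.466
θ=52°:   branch + wants cross > 0 → take C=(4.8802,3.3983) (cross=30.466)
θ=52°: ex = (C−B)/|BC| = (0.8529,0.5221); ey = (-0.5221,0.8529)
θ=52°: P = B + -0.72·ex + 3.33·ey = (-1.7369,3.2523)
θ=131°: B = A + 1.00·(cos131°, sin131°) = (-0.6561, 0.7547)
θ=131°: |BD| = 11.6805
θ=131°: circle(B,5.00) ∩ circle(D,7.00): a=4.8129, h=1.3551
θ=131°:   candidates: C₊=(4.2343,1.7960) cross=15.828; C₋=(4.0592,-0.9085) cross=-15.828
θ=131°:   branch + wants cross > 0 → take C=(4.2343,1.7960) (cross=15.828)
θ=131°: ex = (C−B)/|BC| = (0.9781,0.2083); ey = (-0.2083,0.9781)
θ=131°: P = B + -0.72·ex + 3.33·ey = (-2.0538,3.8618)
θ=240°: B = A + 1.00·(cos240°, sin240°) = (-0.5000, -0.8660)
θ=240°: |BD| = 11.5326
θ=240°: circle(B,5.00) ∩ circle(D,7.00): a=4.7257, h=1.6332
θ=240°:   candidates: C₊=(4.0898,1.1174) cross=18.835; C₋=(4.3350,-2.1397) cross=-18.835
θ=240°:   branch + wants cross > 0 → take C=(4.0898,1.1174) (cross=18.835)
θ=240°: ex = (C−B)/|BC| = (0.9180,0.3967); ey = (-0.3967,0.9180)
θ=240°: P = B + -0.72·ex + 3.33·ey = (-2.4819,1.9051)

θ=50°: -1.73 3.21
θ=52°: -1.74 3.25
θ=131°: -2.05 3.86
θ=240°: -2.48 1.91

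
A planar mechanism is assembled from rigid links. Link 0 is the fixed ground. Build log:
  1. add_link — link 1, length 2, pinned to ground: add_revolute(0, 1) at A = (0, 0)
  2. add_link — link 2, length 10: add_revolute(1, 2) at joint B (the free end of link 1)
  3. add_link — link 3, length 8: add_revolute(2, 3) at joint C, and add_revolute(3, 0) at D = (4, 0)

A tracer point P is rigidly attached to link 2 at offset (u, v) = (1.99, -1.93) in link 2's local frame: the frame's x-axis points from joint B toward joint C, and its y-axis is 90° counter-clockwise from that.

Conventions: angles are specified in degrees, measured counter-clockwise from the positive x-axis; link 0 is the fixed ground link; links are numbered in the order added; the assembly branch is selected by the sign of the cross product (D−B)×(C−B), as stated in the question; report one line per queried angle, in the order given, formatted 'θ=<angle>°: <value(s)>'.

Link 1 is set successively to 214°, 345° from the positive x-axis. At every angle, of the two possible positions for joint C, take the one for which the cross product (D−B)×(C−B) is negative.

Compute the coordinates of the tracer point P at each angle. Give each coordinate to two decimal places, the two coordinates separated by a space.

A=(0,0), D=(4.00,0)
θ=214°: B = A + 2.00·(cos214°, sin214°) = (-1.6581, -1.1184)
θ=214°: |BD| = 5.7675
θ=214°: circle(B,10.00) ∩ circle(D,8.00): a=6.0047, h=7.9965
θ=214°:   candidates: C₊=(2.6820,7.8907) cross=46.120; C₋=(5.7832,-7.7987) cross=-46.120
θ=214°:   branch - wants cross < 0 → take C=(5.7832,-7.7987) (cross=-46.120)
θ=214°: ex = (C−B)/|BC| = (0.7441,-0.6680); ey = (0.6680,0.7441)
θ=214°: P = B + 1.99·ex + -1.93·ey = (-1.4666,-3.8839)
θ=345°: B = A + 2.00·(cos345°, sin345°) = (1.9319, -0.5176)
θ=345°: |BD| = 2.1319
θ=345°: circle(B,10.00) ∩ circle(D,8.00): a=9.5090, h=3.0951
θ=345°:   candidates: C₊=(10.4048,4.7936) cross=6.599; C₋=(11.9078,-1.2113) cross=-6.599
θ=345°:   branch - wants cross < 0 → take C=(11.9078,-1.2113) (cross=-6.599)
θ=345°: ex = (C−B)/|BC| = (0.9976,-0.0694); ey = (0.0694,0.9976)
θ=345°: P = B + 1.99·ex + -1.93·ey = (3.7832,-2.5810)

θ=214°: -1.47 -3.88
θ=345°: 3.78 -2.58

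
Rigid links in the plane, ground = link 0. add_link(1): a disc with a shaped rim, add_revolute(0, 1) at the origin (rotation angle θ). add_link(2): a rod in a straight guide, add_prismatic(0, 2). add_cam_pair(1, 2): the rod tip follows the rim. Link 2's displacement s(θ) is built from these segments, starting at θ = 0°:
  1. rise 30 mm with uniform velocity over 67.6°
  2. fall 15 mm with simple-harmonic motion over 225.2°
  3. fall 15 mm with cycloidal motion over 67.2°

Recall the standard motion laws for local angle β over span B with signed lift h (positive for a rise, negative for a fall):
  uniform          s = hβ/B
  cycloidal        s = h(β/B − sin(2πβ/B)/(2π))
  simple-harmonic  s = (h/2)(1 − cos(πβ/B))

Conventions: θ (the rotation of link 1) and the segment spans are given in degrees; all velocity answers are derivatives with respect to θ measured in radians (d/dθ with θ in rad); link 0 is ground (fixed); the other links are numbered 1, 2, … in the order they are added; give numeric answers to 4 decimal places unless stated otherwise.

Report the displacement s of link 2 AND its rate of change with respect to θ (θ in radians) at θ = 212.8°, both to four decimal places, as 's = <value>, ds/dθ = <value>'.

segment 1 (0° to 67.6°, uniform, h = 30) is passed completely: s = 0.0000 + (30) = 30.0000
θ = 212.8° falls in segment 2 (67.6° to 292.8°, simple-harmonic, h = -15): β = 212.8 − 67.6 = 145.2°, B = 225.2°; Δs = -15/2·(1 − cos(π·0.6448)) = -10.7945; s = 30.0000 − 10.7945 = 19.2055
velocity in seg [67.6°–292.8°] (simple-harmonic), θ in radians: β = 145.2° = 2.5342 rad, B = 225.2° = 3.9305 rad; ds/dθ = (πh/(2B)) sin(πβ/B) = (π·(-15)/(2·3.9305)) sin(π·0.6448) = -5.385365 mm/rad

s = 19.2055, ds/dθ = -5.3854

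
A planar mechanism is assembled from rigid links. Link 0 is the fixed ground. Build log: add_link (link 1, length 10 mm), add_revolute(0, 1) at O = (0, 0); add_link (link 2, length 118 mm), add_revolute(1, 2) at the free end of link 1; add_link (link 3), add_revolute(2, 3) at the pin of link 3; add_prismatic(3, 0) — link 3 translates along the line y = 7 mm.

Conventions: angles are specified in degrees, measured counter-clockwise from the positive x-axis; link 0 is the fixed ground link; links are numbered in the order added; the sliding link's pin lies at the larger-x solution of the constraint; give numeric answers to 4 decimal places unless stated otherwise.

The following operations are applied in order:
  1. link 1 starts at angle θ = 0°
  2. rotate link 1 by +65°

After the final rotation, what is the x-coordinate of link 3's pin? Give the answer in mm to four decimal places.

geometry: r = 10 mm, L = 118 mm, e = 7 mm; θ starts at 0°
rotate link 1 by +65°: θ ← 0° +65° = 65°
crank pin P = (r cos θ, r sin θ) = (4.226183, 9.063078)
h = r sin θ − e = 9.063078 − 7 = 2.063078
x = r cos θ + √(L² − h²) = 4.226183 + 117.981963 = 122.208146

122.2081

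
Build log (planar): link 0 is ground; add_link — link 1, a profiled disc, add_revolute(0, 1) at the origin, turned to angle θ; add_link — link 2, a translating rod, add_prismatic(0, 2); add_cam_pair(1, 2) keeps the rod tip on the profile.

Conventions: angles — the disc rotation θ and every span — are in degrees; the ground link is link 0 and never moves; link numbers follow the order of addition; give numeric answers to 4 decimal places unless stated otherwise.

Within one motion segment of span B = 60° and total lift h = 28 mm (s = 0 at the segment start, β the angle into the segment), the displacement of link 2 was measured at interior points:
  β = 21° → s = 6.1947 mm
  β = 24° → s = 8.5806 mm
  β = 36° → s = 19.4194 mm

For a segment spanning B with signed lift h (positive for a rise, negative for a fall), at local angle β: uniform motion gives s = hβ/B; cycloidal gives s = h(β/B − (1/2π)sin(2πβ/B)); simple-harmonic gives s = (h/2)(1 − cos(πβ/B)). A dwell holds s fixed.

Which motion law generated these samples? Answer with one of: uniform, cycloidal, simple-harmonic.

candidates at β/B = r: uniform s = h·r (linear in β); cycloidal s = h·(r − sin(2πr)/(2π)); simple-harmonic s = (h/2)(1 − cos(πr))
β=21°: printed 6.1947 | uniform 9.8000, cycloidal 6.1947, simple-harmonic 7.6441
β=24°: printed 8.5806 | uniform 11.2000, cycloidal 8.5806, simple-harmonic 9.6738
β=36°: printed 19.4194 | uniform 16.8000, cycloidal 19.4194, simple-harmonic 18.3262
only one law matches every sample → cycloidal

cycloidal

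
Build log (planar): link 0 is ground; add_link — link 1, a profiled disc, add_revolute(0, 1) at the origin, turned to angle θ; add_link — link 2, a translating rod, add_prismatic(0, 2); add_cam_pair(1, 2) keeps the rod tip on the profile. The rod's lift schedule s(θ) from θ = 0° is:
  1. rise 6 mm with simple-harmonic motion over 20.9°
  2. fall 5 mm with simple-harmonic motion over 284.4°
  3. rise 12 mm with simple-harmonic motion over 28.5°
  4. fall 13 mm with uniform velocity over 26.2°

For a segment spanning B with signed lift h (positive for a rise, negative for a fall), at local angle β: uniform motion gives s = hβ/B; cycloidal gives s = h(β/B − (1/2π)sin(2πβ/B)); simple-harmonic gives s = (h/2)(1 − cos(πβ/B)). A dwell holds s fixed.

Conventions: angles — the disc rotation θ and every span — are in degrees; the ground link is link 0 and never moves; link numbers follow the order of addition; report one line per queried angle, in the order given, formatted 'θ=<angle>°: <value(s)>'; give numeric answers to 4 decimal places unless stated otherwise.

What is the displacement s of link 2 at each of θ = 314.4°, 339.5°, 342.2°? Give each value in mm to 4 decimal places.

seg 1 [0°–20.9°] simple-harmonic, h=6: full span → s += 6 → s = 6.0000
seg 2 [20.9°–305.3°] simple-harmonic, h=-5: full span → s += -5 → s = 1.0000
seg 3 [305.3°–333.8°] simple-harmonic, h=12: θ=314.4° here. β=9.1, B=28.5. 12/2·(1 − cos(π·0.3193)) = 2.7739 → s = 3.7739
seg 3 [305.3°–333.8°] simple-harmonic, h=12: full span → s += 12 → s = 13.0000
seg 4 [333.8°–360°] uniform, h=-13: θ=339.5° here. β=5.7, B=26.2. -13·5.7/26.2 = -2.8282 → s = 10.1718
seg 4 [333.8°–360°] uniform, h=-13: θ=342.2° here. β=8.4, B=26.2. -13·8.4/26.2 = -4.1679 → s = 8.8321

θ=314.4°: 3.7739
θ=339.5°: 10.1718
θ=342.2°: 8.8321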